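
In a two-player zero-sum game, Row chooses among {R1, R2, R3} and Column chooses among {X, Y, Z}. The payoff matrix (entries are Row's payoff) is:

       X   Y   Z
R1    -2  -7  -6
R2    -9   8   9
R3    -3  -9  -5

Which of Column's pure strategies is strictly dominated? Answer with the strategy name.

Y holds Row's payoff strictly below Z in every row: -7 < -6, 8 < 9, -9 < -5.
So Z is strictly dominated for Column.

Z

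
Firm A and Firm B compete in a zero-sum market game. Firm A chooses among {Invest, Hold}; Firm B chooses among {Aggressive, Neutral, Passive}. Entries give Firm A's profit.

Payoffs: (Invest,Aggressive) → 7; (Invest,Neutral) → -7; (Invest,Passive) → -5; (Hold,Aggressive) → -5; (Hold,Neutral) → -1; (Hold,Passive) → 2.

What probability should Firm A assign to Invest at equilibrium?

Row minima: Invest → -7, Hold → -5; maximin = -5.
Column maxima: Aggressive → 7, Neutral → -1, Passive → 2; minimax = -1.
-5 ≠ -1, so there is no saddle point; optimal play is mixed.
Passive is strictly dominated by Neutral (it gives Firm A strictly more in every row), so Firm B never plays it.
On the remaining 2×2 (Invest, Hold vs Aggressive, Neutral):
Let Firm A play Invest with probability p. Expected payoff against Aggressive: 7p + (-5)(1−p) = 12p − 5; against Neutral: (-7)p + (-1)(1−p) = −6p − 1.
Setting these equal: 12p − 5 = −6p − 1 ⇒ 18p = 4 ⇒ p = 2/9, and the value is (12)·(2/9) − 5 = -7/3.
For Firm B: with q = P(Aggressive), equating Invest's and Hold's payoffs gives 14q − 7 = −4q − 1 ⇒ q = 1/3.

2/9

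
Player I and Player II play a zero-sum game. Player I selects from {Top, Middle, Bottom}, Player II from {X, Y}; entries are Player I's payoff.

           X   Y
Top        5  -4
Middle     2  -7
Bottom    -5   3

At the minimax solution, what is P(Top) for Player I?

Row minima: Top → -4, Middle → -7, Bottom → -5; maximin = -4.
Column maxima: X → 5, Y → 3; minimax = 3.
-4 ≠ 3, so there is no saddle point; optimal play is mixed.
Middle is strictly dominated by Top, so Player I never plays it.
On the remaining 2×2 (Top, Bottom vs X, Y):
Let Player I play Top with probability p. Expected payoff against X: 5p + (-5)(1−p) = 10p − 5; against Y: (-4)p + 3(1−p) = −7p + 3.
Setting these equal: 10p − 5 = −7p + 3 ⇒ 17p = 8 ⇒ p = 8/17, and the value is (10)·(8/17) − 5 = -5/17.
For Player II: with q = P(X), equating Top's and Bottom's payoffs gives 9q − 4 = −8q + 3 ⇒ q = 7/17.

8/17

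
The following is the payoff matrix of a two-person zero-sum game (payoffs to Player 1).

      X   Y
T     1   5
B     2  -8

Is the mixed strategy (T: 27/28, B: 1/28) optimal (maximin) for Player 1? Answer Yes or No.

No

Against X this mix gives (27/28)·1 + (1/28)·2 = 29/28.
Against Y this mix gives (27/28)·5 + (1/28)·(-8) = 127/28.
Player 2 will play X, holding Player 1 to 29/28. Shifting weight toward the row that does better against X would raise this floor (the equalizing mix achieves 9/7 against both X and Y), so the proposed strategy is not optimal.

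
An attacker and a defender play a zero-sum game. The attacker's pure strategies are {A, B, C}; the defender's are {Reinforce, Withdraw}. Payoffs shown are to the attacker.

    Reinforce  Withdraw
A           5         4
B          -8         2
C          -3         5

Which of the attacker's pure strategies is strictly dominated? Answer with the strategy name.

A gives a strictly higher payoff than B against every column: 5 > -8, 4 > 2.
So B is strictly dominated and the attacker never plays it.

B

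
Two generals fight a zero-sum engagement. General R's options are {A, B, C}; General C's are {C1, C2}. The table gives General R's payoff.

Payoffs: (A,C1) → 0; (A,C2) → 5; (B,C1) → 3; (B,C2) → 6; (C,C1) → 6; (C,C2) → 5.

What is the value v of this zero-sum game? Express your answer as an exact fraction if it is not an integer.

Row minima: A → 0, B → 3, C → 5; maximin = 5.
Column maxima: C1 → 6, C2 → 6; minimax = 6.
5 ≠ 6, so there is no saddle point; optimal play is mixed.
A is strictly dominated by B, so General R never plays it.
On the remaining 2×2 (B, C vs C1, C2):
Let General R play B with probability p. Expected payoff against C1: 3p + 6(1−p) = −3p + 6; against C2: 6p + 5(1−p) = p + 5.
Setting these equal: −3p + 6 = p + 5 ⇒ −4p = -1 ⇒ p = 1/4, and the value is (-3)·(1/4) + 6 = 21/4.
For General C: with q = P(C1), equating B's and C's payoffs gives −3q + 6 = q + 5 ⇒ q = 1/4.

21/4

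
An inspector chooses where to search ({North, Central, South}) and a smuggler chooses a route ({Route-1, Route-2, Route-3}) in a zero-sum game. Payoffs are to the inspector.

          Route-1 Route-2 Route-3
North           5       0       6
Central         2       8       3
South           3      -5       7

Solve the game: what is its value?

40/11

Row minima: North → 0, Central → 2, South → -5; maximin = 2.
Column maxima: Route-1 → 5, Route-2 → 8, Route-3 → 7; minimax = 5.
2 ≠ 5, so there is no saddle point; optimal play is mixed.
Route-3 is strictly dominated by Route-1 (it gives the inspector strictly more in every row), so the smuggler never plays it.
With Route-3 eliminated, South is strictly dominated by North (North gives the inspector strictly more in every remaining column), so the inspector never plays it.
On the remaining 2×2 (North, Central vs Route-1, Route-2):
Let the inspector play North with probability p. Expected payoff against Route-1: 5p + 2(1−p) = 3p + 2; against Route-2: 0p + 8(1−p) = −8p + 8.
Setting these equal: 3p + 2 = −8p + 8 ⇒ 11p = 6 ⇒ p = 6/11, and the value is (3)·(6/11) + 2 = 40/11.
For the smuggler: with q = P(Route-1), equating North's and Central's payoffs gives 5q = −6q + 8 ⇒ q = 8/11.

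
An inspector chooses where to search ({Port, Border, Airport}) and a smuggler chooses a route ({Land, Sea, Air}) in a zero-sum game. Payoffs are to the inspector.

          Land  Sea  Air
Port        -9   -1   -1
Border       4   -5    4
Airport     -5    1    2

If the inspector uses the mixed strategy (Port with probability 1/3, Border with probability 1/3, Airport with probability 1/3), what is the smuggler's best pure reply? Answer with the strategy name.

If the smuggler plays Land, the inspector's expected payoff is (1/3)·(-9) + (1/3)·4 + (1/3)·(-5) = -10/3.
If the smuggler plays Sea, the inspector's expected payoff is (1/3)·(-1) + (1/3)·(-5) + (1/3)·1 = -5/3.
If the smuggler plays Air, the inspector's expected payoff is (1/3)·(-1) + (1/3)·4 + (1/3)·2 = 5/3.
The smuggler minimizes the inspector's payoff; the smallest is -10/3, so the best response is Land.

Land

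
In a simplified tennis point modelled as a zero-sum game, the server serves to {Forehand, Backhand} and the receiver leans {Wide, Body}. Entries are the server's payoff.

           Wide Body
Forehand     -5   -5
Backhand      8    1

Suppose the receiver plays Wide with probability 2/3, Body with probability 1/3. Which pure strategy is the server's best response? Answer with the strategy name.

Backhand

Expected payoff of Forehand: (2/3)·(-5) + (1/3)·(-5) = -5.
Expected payoff of Backhand: (2/3)·8 + (1/3)·1 = 17/3.
The largest is 17/3, so the server's best response is Backhand.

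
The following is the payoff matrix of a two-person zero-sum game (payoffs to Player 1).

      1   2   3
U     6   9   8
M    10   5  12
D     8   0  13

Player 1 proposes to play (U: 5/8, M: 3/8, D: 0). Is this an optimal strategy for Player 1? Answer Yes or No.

Yes

Against 1 this mix gives (5/8)·6 + (3/8)·10 = 15/2.
Against 2 this mix gives (5/8)·9 + (3/8)·5 = 15/2.
Against 3 this mix gives (5/8)·8 + (3/8)·12 = 19/2.
All of Player 2's active replies (1, 2) yield 15/2, and no column does worse for Player 1. The mix makes Player 2 indifferent and guarantees 15/2, so it is optimal.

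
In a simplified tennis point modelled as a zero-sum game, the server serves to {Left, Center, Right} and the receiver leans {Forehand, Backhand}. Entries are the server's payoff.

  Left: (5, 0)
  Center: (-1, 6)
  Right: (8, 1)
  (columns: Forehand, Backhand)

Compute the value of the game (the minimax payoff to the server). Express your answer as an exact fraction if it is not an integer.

Row minima: Left → 0, Center → -1, Right → 1; maximin = 1.
Column maxima: Forehand → 8, Backhand → 6; minimax = 6.
1 ≠ 6, so there is no saddle point; optimal play is mixed.
Left is strictly dominated by Right, so the server never plays it.
On the remaining 2×2 (Center, Right vs Forehand, Backhand):
Let the server play Center with probability p. Expected payoff against Forehand: (-1)p + 8(1−p) = −9p + 8; against Backhand: 6p + 1(1−p) = 5p + 1.
Setting these equal: −9p + 8 = 5p + 1 ⇒ −14p = -7 ⇒ p = 1/2, and the value is (-9)·(1/2) + 8 = 7/2.
For the receiver: with q = P(Forehand), equating Center's and Right's payoffs gives −7q + 6 = 7q + 1 ⇒ q = 5/14.

7/2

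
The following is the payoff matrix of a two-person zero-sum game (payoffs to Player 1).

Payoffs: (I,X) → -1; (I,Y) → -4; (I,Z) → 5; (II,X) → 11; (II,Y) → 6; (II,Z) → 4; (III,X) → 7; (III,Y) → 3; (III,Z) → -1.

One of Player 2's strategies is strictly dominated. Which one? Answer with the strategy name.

X

Y holds Player 1's payoff strictly below X in every row: -4 < -1, 6 < 11, 3 < 7.
So X is strictly dominated for Player 2.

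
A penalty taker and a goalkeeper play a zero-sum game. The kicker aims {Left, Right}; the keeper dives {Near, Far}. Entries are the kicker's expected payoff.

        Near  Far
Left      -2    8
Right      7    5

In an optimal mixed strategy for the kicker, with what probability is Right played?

5/6

Row minima: Left → -2, Right → 5; maximin = 5.
Column maxima: Near → 7, Far → 8; minimax = 7.
5 ≠ 7, so there is no saddle point; optimal play is mixed.
Let the kicker play Left with probability p. Expected payoff against Near: (-2)p + 7(1−p) = −9p + 7; against Far: 8p + 5(1−p) = 3p + 5.
Setting these equal: −9p + 7 = 3p + 5 ⇒ −12p = -2 ⇒ p = 1/6, and the value is (-9)·(1/6) + 7 = 11/2.
For the keeper: with q = P(Near), equating Left's and Right's payoffs gives −10q + 8 = 2q + 5 ⇒ q = 1/4.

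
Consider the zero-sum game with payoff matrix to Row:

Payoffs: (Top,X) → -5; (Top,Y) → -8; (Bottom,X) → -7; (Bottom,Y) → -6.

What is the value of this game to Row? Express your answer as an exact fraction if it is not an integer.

Row minima: Top → -8, Bottom → -7; maximin = -7.
Column maxima: X → -5, Y → -6; minimax = -6.
-7 ≠ -6, so there is no saddle point; optimal play is mixed.
Let Row play Top with probability p. Expected payoff against X: (-5)p + (-7)(1−p) = 2p − 7; against Y: (-8)p + (-6)(1−p) = −2p − 6.
Setting these equal: 2p − 7 = −2p − 6 ⇒ 4p = 1 ⇒ p = 1/4, and the value is (2)·(1/4) − 7 = -13/2.
For Column: with q = P(X), equating Top's and Bottom's payoffs gives 3q − 8 = −q − 6 ⇒ q = 1/2.

-13/2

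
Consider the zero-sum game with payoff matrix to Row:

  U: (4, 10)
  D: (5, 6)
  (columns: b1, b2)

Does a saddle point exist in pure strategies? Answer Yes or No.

Row minima: U → 4, D → 5; maximin = 5.
Column maxima: b1 → 5, b2 → 10; minimax = 5.
maximin = minimax = 5, so a saddle point exists.

Yes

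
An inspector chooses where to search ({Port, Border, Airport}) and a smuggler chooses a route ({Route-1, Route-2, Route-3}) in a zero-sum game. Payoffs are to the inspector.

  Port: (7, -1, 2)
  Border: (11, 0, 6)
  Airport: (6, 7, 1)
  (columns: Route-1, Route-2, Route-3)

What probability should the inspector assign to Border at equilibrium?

Row minima: Port → -1, Border → 0, Airport → 1; maximin = 1.
Column maxima: Route-1 → 11, Route-2 → 7, Route-3 → 6; minimax = 6.
1 ≠ 6, so there is no saddle point; optimal play is mixed.
Port is strictly dominated by Border, so the inspector never plays it.
Route-1 is strictly dominated by Route-3 (it gives the inspector strictly more in every row), so the smuggler never plays it.
On the remaining 2×2 (Border, Airport vs Route-2, Route-3):
Let the inspector play Border with probability p. Expected payoff against Route-2: 0p + 7(1−p) = −7p + 7; against Route-3: 6p + 1(1−p) = 5p + 1.
Setting these equal: −7p + 7 = 5p + 1 ⇒ −12p = -6 ⇒ p = 1/2, and the value is (-7)·(1/2) + 7 = 7/2.
For the smuggler: with q = P(Route-2), equating Border's and Airport's payoffs gives −6q + 6 = 6q + 1 ⇒ q = 5/12.

1/2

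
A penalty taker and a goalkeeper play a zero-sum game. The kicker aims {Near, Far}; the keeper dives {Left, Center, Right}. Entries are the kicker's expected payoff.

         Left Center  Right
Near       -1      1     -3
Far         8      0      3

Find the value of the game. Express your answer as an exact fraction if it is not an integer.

3/7

Row minima: Near → -3, Far → 0; maximin = 0.
Column maxima: Left → 8, Center → 1, Right → 3; minimax = 1.
0 ≠ 1, so there is no saddle point; optimal play is mixed.
Left is strictly dominated by Right (it gives the kicker strictly more in every row), so the keeper never plays it.
On the remaining 2×2 (Near, Far vs Center, Right):
Let the kicker play Near with probability p. Expected payoff against Center: 1p + 0(1−p) = p; against Right: (-3)p + 3(1−p) = −6p + 3.
Setting these equal: p = −6p + 3 ⇒ 7p = 3 ⇒ p = 3/7, and the value is (1)·(3/7) = 3/7.
For the keeper: with q = P(Center), equating Near's and Far's payoffs gives 4q − 3 = −3q + 3 ⇒ q = 6/7.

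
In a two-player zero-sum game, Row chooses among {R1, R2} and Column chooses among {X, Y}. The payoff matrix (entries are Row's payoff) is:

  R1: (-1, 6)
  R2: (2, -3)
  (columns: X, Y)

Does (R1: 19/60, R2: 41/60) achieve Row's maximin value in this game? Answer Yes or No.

Against X this mix gives (19/60)·(-1) + (41/60)·2 = 21/20.
Against Y this mix gives (19/60)·6 + (41/60)·(-3) = -3/20.
Column will play Y, holding Row to -3/20. Shifting weight toward the row that does better against Y would raise this floor (the equalizing mix achieves 3/4 against both Y and X), so the proposed strategy is not optimal.

No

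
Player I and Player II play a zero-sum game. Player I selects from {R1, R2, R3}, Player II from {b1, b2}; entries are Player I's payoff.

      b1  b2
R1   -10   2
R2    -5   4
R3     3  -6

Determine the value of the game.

-1

Row minima: R1 → -10, R2 → -5, R3 → -6; maximin = -5.
Column maxima: b1 → 3, b2 → 4; minimax = 3.
-5 ≠ 3, so there is no saddle point; optimal play is mixed.
R1 is strictly dominated by R2, so Player I never plays it.
On the remaining 2×2 (R2, R3 vs b1, b2):
Let Player I play R2 with probability p. Expected payoff against b1: (-5)p + 3(1−p) = −8p + 3; against b2: 4p + (-6)(1−p) = 10p − 6.
Setting these equal: −8p + 3 = 10p − 6 ⇒ −18p = -9 ⇒ p = 1/2, and the value is (-8)·(1/2) + 3 = -1.
For Player II: with q = P(b1), equating R2's and R3's payoffs gives −9q + 4 = 9q − 6 ⇒ q = 5/9.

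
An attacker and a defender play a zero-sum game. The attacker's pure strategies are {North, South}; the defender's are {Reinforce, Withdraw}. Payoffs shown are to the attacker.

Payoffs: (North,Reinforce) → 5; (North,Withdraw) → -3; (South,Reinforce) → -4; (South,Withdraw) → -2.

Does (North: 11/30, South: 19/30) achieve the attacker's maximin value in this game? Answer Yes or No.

Against Reinforce this mix gives (11/30)·5 + (19/30)·(-4) = -7/10.
Against Withdraw this mix gives (11/30)·(-3) + (19/30)·(-2) = -71/30.
The defender will play Withdraw, holding the attacker to -71/30. Shifting weight toward the row that does better against Withdraw would raise this floor (the equalizing mix achieves -11/5 against both Withdraw and Reinforce), so the proposed strategy is not optimal.

No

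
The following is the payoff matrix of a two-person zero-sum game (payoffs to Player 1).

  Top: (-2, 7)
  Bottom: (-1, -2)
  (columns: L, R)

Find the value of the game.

-11/10

Row minima: Top → -2, Bottom → -2; maximin = -2.
Column maxima: L → -1, R → 7; minimax = -1.
-2 ≠ -1, so there is no saddle point; optimal play is mixed.
Let Player 1 play Top with probability p. Expected payoff against L: (-2)p + (-1)(1−p) = −p − 1; against R: 7p + (-2)(1−p) = 9p − 2.
Setting these equal: −p − 1 = 9p − 2 ⇒ −10p = -1 ⇒ p = 1/10, and the value is (-1)·(1/10) − 1 = -11/10.
For Player 2: with q = P(L), equating Top's and Bottom's payoffs gives −9q + 7 = q − 2 ⇒ q = 9/10.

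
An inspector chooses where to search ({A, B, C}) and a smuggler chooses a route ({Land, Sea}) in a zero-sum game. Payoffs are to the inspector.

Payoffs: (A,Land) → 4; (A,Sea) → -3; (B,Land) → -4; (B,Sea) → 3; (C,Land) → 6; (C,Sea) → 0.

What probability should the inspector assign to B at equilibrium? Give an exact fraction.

Row minima: A → -3, B → -4, C → 0; maximin = 0.
Column maxima: Land → 6, Sea → 3; minimax = 3.
0 ≠ 3, so there is no saddle point; optimal play is mixed.
A is strictly dominated by C, so the inspector never plays it.
On the remaining 2×2 (B, C vs Land, Sea):
Let the inspector play B with probability p. Expected payoff against Land: (-4)p + 6(1−p) = −10p + 6; against Sea: 3p + 0(1−p) = 3p.
Setting these equal: −10p + 6 = 3p ⇒ −13p = -6 ⇒ p = 6/13, and the value is (-10)·(6/13) + 6 = 18/13.
For the smuggler: with q = P(Land), equating B's and C's payoffs gives −7q + 3 = 6q ⇒ q = 3/13.

6/13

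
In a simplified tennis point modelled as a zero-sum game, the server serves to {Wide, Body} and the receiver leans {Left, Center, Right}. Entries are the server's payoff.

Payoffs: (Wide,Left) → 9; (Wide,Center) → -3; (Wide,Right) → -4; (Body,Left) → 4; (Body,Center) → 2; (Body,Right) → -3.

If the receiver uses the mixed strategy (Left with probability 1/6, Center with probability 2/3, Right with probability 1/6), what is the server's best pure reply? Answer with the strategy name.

Expected payoff of Wide: (1/6)·9 + (2/3)·(-3) + (1/6)·(-4) = -7/6.
Expected payoff of Body: (1/6)·4 + (2/3)·2 + (1/6)·(-3) = 3/2.
The largest is 3/2, so the server's best response is Body.

Body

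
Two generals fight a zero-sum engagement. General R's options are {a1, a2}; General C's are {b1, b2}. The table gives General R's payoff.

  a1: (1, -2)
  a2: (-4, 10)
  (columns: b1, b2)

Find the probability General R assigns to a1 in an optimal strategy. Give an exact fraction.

14/17

Row minima: a1 → -2, a2 → -4; maximin = -2.
Column maxima: b1 → 1, b2 → 10; minimax = 1.
-2 ≠ 1, so there is no saddle point; optimal play is mixed.
Let General R play a1 with probability p. Expected payoff against b1: 1p + (-4)(1−p) = 5p − 4; against b2: (-2)p + 10(1−p) = −12p + 10.
Setting these equal: 5p − 4 = −12p + 10 ⇒ 17p = 14 ⇒ p = 14/17, and the value is (5)·(14/17) − 4 = 2/17.
For General C: with q = P(b1), equating a1's and a2's payoffs gives 3q − 2 = −14q + 10 ⇒ q = 12/17.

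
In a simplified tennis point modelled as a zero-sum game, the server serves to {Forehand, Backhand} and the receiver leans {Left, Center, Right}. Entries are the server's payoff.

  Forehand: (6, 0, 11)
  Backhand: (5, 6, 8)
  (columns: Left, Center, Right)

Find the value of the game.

36/7

Row minima: Forehand → 0, Backhand → 5; maximin = 5.
Column maxima: Left → 6, Center → 6, Right → 11; minimax = 6.
5 ≠ 6, so there is no saddle point; optimal play is mixed.
Right is strictly dominated by Left (it gives the server strictly more in every row), so the receiver never plays it.
On the remaining 2×2 (Forehand, Backhand vs Left, Center):
Let the server play Forehand with probability p. Expected payoff against Left: 6p + 5(1−p) = p + 5; against Center: 0p + 6(1−p) = −6p + 6.
Setting these equal: p + 5 = −6p + 6 ⇒ 7p = 1 ⇒ p = 1/7, and the value is (1)·(1/7) + 5 = 36/7.
For the receiver: with q = P(Left), equating Forehand's and Backhand's payoffs gives 6q = −q + 6 ⇒ q = 6/7.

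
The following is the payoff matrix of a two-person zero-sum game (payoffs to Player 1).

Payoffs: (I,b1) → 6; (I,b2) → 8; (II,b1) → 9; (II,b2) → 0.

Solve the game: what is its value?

Row minima: I → 6, II → 0; maximin = 6.
Column maxima: b1 → 9, b2 → 8; minimax = 8.
6 ≠ 8, so there is no saddle point; optimal play is mixed.
Let Player 1 play I with probability p. Expected payoff against b1: 6p + 9(1−p) = −3p + 9; against b2: 8p + 0(1−p) = 8p.
Setting these equal: −3p + 9 = 8p ⇒ −11p = -9 ⇒ p = 9/11, and the value is (-3)·(9/11) + 9 = 72/11.
For Player 2: with q = P(b1), equating I's and II's payoffs gives −2q + 8 = 9q ⇒ q = 8/11.

72/11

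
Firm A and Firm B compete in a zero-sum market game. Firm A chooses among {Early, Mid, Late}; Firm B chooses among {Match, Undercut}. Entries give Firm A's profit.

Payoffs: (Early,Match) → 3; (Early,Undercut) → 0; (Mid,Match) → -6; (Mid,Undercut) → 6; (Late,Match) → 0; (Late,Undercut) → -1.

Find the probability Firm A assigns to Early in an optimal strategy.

4/5

Row minima: Early → 0, Mid → -6, Late → -1; maximin = 0.
Column maxima: Match → 3, Undercut → 6; minimax = 3.
0 ≠ 3, so there is no saddle point; optimal play is mixed.
Late is strictly dominated by Early, so Firm A never plays it.
On the remaining 2×2 (Early, Mid vs Match, Undercut):
Let Firm A play Early with probability p. Expected payoff against Match: 3p + (-6)(1−p) = 9p − 6; against Undercut: 0p + 6(1−p) = −6p + 6.
Setting these equal: 9p − 6 = −6p + 6 ⇒ 15p = 12 ⇒ p = 4/5, and the value is (9)·(4/5) − 6 = 6/5.
For Firm B: with q = P(Match), equating Early's and Mid's payoffs gives 3q = −12q + 6 ⇒ q = 2/5.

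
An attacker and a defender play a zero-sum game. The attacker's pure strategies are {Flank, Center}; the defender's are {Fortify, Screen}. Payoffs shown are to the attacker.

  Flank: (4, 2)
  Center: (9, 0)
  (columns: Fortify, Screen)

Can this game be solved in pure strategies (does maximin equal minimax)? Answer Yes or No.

Row minima: Flank → 2, Center → 0; maximin = 2.
Column maxima: Fortify → 9, Screen → 2; minimax = 2.
maximin = minimax = 2, so a saddle point exists.

Yes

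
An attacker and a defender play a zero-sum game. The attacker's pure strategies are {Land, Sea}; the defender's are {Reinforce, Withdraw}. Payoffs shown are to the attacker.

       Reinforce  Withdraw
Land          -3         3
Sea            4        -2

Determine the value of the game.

1/2

Row minima: Land → -3, Sea → -2; maximin = -2.
Column maxima: Reinforce → 4, Withdraw → 3; minimax = 3.
-2 ≠ 3, so there is no saddle point; optimal play is mixed.
Let the attacker play Land with probability p. Expected payoff against Reinforce: (-3)p + 4(1−p) = −7p + 4; against Withdraw: 3p + (-2)(1−p) = 5p − 2.
Setting these equal: −7p + 4 = 5p − 2 ⇒ −12p = -6 ⇒ p = 1/2, and the value is (-7)·(1/2) + 4 = 1/2.
For the defender: with q = P(Reinforce), equating Land's and Sea's payoffs gives −6q + 3 = 6q − 2 ⇒ q = 5/12.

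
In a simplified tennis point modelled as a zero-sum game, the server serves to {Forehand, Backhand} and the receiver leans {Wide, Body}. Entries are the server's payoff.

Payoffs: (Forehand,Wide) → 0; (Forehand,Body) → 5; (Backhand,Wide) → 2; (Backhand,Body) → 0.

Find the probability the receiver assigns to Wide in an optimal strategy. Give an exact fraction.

5/7

Row minima: Forehand → 0, Backhand → 0; maximin = 0.
Column maxima: Wide → 2, Body → 5; minimax = 2.
0 ≠ 2, so there is no saddle point; optimal play is mixed.
Let the server play Forehand with probability p. Expected payoff against Wide: 0p + 2(1−p) = −2p + 2; against Body: 5p + 0(1−p) = 5p.
Setting these equal: −2p + 2 = 5p ⇒ −7p = -2 ⇒ p = 2/7, and the value is (-2)·(2/7) + 2 = 10/7.
For the receiver: with q = P(Wide), equating Forehand's and Backhand's payoffs gives −5q + 5 = 2q ⇒ q = 5/7.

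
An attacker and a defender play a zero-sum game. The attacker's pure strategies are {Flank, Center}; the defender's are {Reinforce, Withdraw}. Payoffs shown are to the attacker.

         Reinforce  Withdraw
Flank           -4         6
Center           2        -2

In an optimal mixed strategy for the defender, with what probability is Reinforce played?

4/7

Row minima: Flank → -4, Center → -2; maximin = -2.
Column maxima: Reinforce → 2, Withdraw → 6; minimax = 2.
-2 ≠ 2, so there is no saddle point; optimal play is mixed.
Let the attacker play Flank with probability p. Expected payoff against Reinforce: (-4)p + 2(1−p) = −6p + 2; against Withdraw: 6p + (-2)(1−p) = 8p − 2.
Setting these equal: −6p + 2 = 8p − 2 ⇒ −14p = -4 ⇒ p = 2/7, and the value is (-6)·(2/7) + 2 = 2/7.
For the defender: with q = P(Reinforce), equating Flank's and Center's payoffs gives −10q + 6 = 4q − 2 ⇒ q = 4/7.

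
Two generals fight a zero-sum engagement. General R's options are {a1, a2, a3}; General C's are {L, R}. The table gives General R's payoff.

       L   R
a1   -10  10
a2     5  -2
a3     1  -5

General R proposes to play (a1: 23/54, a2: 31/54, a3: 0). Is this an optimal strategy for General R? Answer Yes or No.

Against L this mix gives (23/54)·(-10) + (31/54)·5 = -25/18.
Against R this mix gives (23/54)·10 + (31/54)·(-2) = 28/9.
General C will play L, holding General R to -25/18. Shifting weight toward the row that does better against L would raise this floor (the equalizing mix achieves 10/9 against both L and R), so the proposed strategy is not optimal.

No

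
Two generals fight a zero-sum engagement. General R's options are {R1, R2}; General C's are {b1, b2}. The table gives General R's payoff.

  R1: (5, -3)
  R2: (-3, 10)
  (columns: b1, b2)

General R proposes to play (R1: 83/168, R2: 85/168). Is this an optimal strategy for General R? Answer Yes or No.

Against b1 this mix gives (83/168)·5 + (85/168)·(-3) = 20/21.
Against b2 this mix gives (83/168)·(-3) + (85/168)·10 = 601/168.
General C will play b1, holding General R to 20/21. Shifting weight toward the row that does better against b1 would raise this floor (the equalizing mix achieves 41/21 against both b1 and b2), so the proposed strategy is not optimal.

No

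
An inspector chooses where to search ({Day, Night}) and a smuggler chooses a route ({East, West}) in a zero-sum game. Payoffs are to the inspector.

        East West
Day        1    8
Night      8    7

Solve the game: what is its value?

Row minima: Day → 1, Night → 7; maximin = 7.
Column maxima: East → 8, West → 8; minimax = 8.
7 ≠ 8, so there is no saddle point; optimal play is mixed.
Let the inspector play Day with probability p. Expected payoff against East: 1p + 8(1−p) = −7p + 8; against West: 8p + 7(1−p) = p + 7.
Setting these equal: −7p + 8 = p + 7 ⇒ −8p = -1 ⇒ p = 1/8, and the value is (-7)·(1/8) + 8 = 57/8.
For the smuggler: with q = P(East), equating Day's and Night's payoffs gives −7q + 8 = q + 7 ⇒ q = 1/8.

57/8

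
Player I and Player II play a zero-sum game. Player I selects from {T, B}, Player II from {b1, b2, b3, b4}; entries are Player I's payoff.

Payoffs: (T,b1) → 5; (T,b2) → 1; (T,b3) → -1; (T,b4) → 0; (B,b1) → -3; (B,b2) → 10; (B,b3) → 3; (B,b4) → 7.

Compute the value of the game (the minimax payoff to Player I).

Row minima: T → -1, B → -3; maximin = -1.
Column maxima: b1 → 5, b2 → 10, b3 → 3, b4 → 7; minimax = 3.
-1 ≠ 3, so there is no saddle point; optimal play is mixed.
b2 is strictly dominated by b3 (it gives Player I strictly more in every row), so Player II never plays it.
b4 is strictly dominated by b3 (it gives Player I strictly more in every row), so Player II never plays it.
On the remaining 2×2 (T, B vs b1, b3):
Let Player I play T with probability p. Expected payoff against b1: 5p + (-3)(1−p) = 8p − 3; against b3: (-1)p + 3(1−p) = −4p + 3.
Setting these equal: 8p − 3 = −4p + 3 ⇒ 12p = 6 ⇒ p = 1/2, and the value is (8)·(1/2) − 3 = 1.
For Player II: with q = P(b1), equating T's and B's payoffs gives 6q − 1 = −6q + 3 ⇒ q = 1/3.

1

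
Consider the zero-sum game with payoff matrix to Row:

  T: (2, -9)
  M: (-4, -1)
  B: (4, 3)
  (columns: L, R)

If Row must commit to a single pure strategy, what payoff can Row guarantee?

3

Row minima: T → -9, M → -4, B → 3.
The best of these is 3.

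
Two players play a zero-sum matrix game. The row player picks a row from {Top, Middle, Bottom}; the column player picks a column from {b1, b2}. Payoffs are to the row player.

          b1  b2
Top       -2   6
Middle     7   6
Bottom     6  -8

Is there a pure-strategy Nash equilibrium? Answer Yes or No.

Yes

Row minima: Top → -2, Middle → 6, Bottom → -8; maximin = 6.
Column maxima: b1 → 7, b2 → 6; minimax = 6.
maximin = minimax = 6, so a saddle point exists.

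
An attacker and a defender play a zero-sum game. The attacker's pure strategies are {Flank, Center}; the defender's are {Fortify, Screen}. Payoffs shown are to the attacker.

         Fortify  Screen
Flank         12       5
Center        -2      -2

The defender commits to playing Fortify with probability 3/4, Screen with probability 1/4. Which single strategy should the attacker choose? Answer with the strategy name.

Expected payoff of Flank: (3/4)·12 + (1/4)·5 = 41/4.
Expected payoff of Center: (3/4)·(-2) + (1/4)·(-2) = -2.
The largest is 41/4, so the attacker's best response is Flank.

Flank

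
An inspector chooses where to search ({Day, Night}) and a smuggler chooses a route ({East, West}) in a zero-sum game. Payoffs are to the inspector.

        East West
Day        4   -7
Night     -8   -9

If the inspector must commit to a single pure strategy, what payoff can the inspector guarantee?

-7

Row minima: Day → -7, Night → -9.
The best of these is -7.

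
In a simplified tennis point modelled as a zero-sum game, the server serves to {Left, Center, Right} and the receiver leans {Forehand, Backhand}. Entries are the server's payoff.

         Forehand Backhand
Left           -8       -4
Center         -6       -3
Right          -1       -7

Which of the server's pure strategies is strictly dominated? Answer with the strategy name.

Center gives a strictly higher payoff than Left against every column: -6 > -8, -3 > -4.
So Left is strictly dominated and the server never plays it.

Left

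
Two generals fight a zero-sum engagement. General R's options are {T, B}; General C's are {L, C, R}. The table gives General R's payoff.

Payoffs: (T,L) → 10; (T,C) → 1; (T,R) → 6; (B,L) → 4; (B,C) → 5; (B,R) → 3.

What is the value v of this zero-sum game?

27/7

Row minima: T → 1, B → 3; maximin = 3.
Column maxima: L → 10, C → 5, R → 6; minimax = 5.
3 ≠ 5, so there is no saddle point; optimal play is mixed.
L is strictly dominated by R (it gives General R strictly more in every row), so General C never plays it.
On the remaining 2×2 (T, B vs C, R):
Let General R play T with probability p. Expected payoff against C: 1p + 5(1−p) = −4p + 5; against R: 6p + 3(1−p) = 3p + 3.
Setting these equal: −4p + 5 = 3p + 3 ⇒ −7p = -2 ⇒ p = 2/7, and the value is (-4)·(2/7) + 5 = 27/7.
For General C: with q = P(C), equating T's and B's payoffs gives −5q + 6 = 2q + 3 ⇒ q = 3/7.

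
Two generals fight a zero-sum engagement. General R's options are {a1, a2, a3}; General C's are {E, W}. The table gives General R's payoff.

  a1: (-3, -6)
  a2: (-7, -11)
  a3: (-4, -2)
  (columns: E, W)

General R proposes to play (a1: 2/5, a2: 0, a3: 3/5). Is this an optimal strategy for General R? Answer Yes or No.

Yes

Against E this mix gives (2/5)·(-3) + (3/5)·(-4) = -18/5.
Against W this mix gives (2/5)·(-6) + (3/5)·(-2) = -18/5.
All of General C's active replies (E, W) yield -18/5, and no column does worse for General R. The mix makes General C indifferent and guarantees -18/5, so it is optimal.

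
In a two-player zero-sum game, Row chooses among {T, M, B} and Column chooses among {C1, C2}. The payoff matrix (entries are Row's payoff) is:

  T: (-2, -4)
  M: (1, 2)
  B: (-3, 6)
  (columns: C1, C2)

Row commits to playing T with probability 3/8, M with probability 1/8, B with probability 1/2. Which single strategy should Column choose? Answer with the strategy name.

If Column plays C1, Row's expected payoff is (3/8)·(-2) + (1/8)·1 + (1/2)·(-3) = -17/8.
If Column plays C2, Row's expected payoff is (3/8)·(-4) + (1/8)·2 + (1/2)·6 = 7/4.
Column minimizes Row's payoff; the smallest is -17/8, so the best response is C1.

C1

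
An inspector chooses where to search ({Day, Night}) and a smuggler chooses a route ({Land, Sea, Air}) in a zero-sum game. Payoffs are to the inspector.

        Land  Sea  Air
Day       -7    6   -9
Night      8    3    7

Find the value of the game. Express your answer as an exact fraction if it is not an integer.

Row minima: Day → -9, Night → 3; maximin = 3.
Column maxima: Land → 8, Sea → 6, Air → 7; minimax = 6.
3 ≠ 6, so there is no saddle point; optimal play is mixed.
Land is strictly dominated by Air (it gives the inspector strictly more in every row), so the smuggler never plays it.
On the remaining 2×2 (Day, Night vs Sea, Air):
Let the inspector play Day with probability p. Expected payoff against Sea: 6p + 3(1−p) = 3p + 3; against Air: (-9)p + 7(1−p) = −16p + 7.
Setting these equal: 3p + 3 = −16p + 7 ⇒ 19p = 4 ⇒ p = 4/19, and the value is (3)·(4/19) + 3 = 69/19.
For the smuggler: with q = P(Sea), equating Day's and Night's payoffs gives 15q − 9 = −4q + 7 ⇒ q = 16/19.

69/19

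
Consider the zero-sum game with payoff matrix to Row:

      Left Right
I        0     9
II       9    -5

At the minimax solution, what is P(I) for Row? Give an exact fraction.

14/23

Row minima: I → 0, II → -5; maximin = 0.
Column maxima: Left → 9, Right → 9; minimax = 9.
0 ≠ 9, so there is no saddle point; optimal play is mixed.
Let Row play I with probability p. Expected payoff against Left: 0p + 9(1−p) = −9p + 9; against Right: 9p + (-5)(1−p) = 14p − 5.
Setting these equal: −9p + 9 = 14p − 5 ⇒ −23p = -14 ⇒ p = 14/23, and the value is (-9)·(14/23) + 9 = 81/23.
For Column: with q = P(Left), equating I's and II's payoffs gives −9q + 9 = 14q − 5 ⇒ q = 14/23.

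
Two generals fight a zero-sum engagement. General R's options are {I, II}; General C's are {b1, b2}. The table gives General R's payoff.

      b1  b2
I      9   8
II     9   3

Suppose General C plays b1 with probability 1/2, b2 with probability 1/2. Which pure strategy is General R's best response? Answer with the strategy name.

I

Expected payoff of I: (1/2)·9 + (1/2)·8 = 17/2.
Expected payoff of II: (1/2)·9 + (1/2)·3 = 6.
The largest is 17/2, so General R's best response is I.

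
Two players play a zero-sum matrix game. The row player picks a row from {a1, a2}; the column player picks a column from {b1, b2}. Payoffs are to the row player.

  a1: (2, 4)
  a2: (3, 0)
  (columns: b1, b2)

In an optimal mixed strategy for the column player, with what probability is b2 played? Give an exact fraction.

1/5

Row minima: a1 → 2, a2 → 0; maximin = 2.
Column maxima: b1 → 3, b2 → 4; minimax = 3.
2 ≠ 3, so there is no saddle point; optimal play is mixed.
Let the row player play a1 with probability p. Expected payoff against b1: 2p + 3(1−p) = −p + 3; against b2: 4p + 0(1−p) = 4p.
Setting these equal: −p + 3 = 4p ⇒ −5p = -3 ⇒ p = 3/5, and the value is (-1)·(3/5) + 3 = 12/5.
For the column player: with q = P(b1), equating a1's and a2's payoffs gives −2q + 4 = 3q ⇒ q = 4/5.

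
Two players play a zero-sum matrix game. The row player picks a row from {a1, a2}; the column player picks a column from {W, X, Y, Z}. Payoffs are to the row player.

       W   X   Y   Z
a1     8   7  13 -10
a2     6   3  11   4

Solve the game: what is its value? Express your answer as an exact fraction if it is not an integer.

Row minima: a1 → -10, a2 → 3; maximin = 3.
Column maxima: W → 8, X → 7, Y → 13, Z → 4; minimax = 4.
3 ≠ 4, so there is no saddle point; optimal play is mixed.
W is strictly dominated by X (it gives the row player strictly more in every row), so the column player never plays it.
Y is strictly dominated by X (it gives the row player strictly more in every row), so the column player never plays it.
On the remaining 2×2 (a1, a2 vs X, Z):
Let the row player play a1 with probability p. Expected payoff against X: 7p + 3(1−p) = 4p + 3; against Z: (-10)p + 4(1−p) = −14p + 4.
Setting these equal: 4p + 3 = −14p + 4 ⇒ 18p = 1 ⇒ p = 1/18, and the value is (4)·(1/18) + 3 = 29/9.
For the column player: with q = P(X), equating a1's and a2's payoffs gives 17q − 10 = −q + 4 ⇒ q = 7/9.

29/9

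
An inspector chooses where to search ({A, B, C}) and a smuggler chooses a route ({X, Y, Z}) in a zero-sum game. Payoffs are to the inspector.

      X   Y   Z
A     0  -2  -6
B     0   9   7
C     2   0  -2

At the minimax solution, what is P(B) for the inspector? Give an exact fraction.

4/11

Row minima: A → -6, B → 0, C → -2; maximin = 0.
Column maxima: X → 2, Y → 9, Z → 7; minimax = 2.
0 ≠ 2, so there is no saddle point; optimal play is mixed.
A is strictly dominated by C, so the inspector never plays it.
Y is strictly dominated by Z (it gives the inspector strictly more in every row), so the smuggler never plays it.
On the remaining 2×2 (B, C vs X, Z):
Let the inspector play B with probability p. Expected payoff against X: 0p + 2(1−p) = −2p + 2; against Z: 7p + (-2)(1−p) = 9p − 2.
Setting these equal: −2p + 2 = 9p − 2 ⇒ −11p = -4 ⇒ p = 4/11, and the value is (-2)·(4/11) + 2 = 14/11.
For the smuggler: with q = P(X), equating B's and C's payoffs gives −7q + 7 = 4q − 2 ⇒ q = 9/11.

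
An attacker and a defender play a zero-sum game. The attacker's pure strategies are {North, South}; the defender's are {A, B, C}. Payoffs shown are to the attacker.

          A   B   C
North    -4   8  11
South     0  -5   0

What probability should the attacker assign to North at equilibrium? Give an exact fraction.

5/17

Row minima: North → -4, South → -5; maximin = -4.
Column maxima: A → 0, B → 8, C → 11; minimax = 0.
-4 ≠ 0, so there is no saddle point; optimal play is mixed.
C is strictly dominated by B (it gives the attacker strictly more in every row), so the defender never plays it.
On the remaining 2×2 (North, South vs A, B):
Let the attacker play North with probability p. Expected payoff against A: (-4)p + 0(1−p) = −4p; against B: 8p + (-5)(1−p) = 13p − 5.
Setting these equal: −4p = 13p − 5 ⇒ −17p = -5 ⇒ p = 5/17, and the value is (-4)·(5/17) = -20/17.
For the defender: with q = P(A), equating North's and South's payoffs gives −12q + 8 = 5q − 5 ⇒ q = 13/17.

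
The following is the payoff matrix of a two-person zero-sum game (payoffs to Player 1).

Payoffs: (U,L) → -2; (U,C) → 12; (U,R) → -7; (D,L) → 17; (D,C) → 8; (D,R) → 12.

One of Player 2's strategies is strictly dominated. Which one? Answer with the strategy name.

R holds Player 1's payoff strictly below L in every row: -7 < -2, 12 < 17.
So L is strictly dominated for Player 2.

L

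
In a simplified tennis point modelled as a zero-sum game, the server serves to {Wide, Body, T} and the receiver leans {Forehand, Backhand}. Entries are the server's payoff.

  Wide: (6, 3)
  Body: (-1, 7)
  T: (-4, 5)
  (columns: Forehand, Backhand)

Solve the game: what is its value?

45/11

Row minima: Wide → 3, Body → -1, T → -4; maximin = 3.
Column maxima: Forehand → 6, Backhand → 7; minimax = 6.
3 ≠ 6, so there is no saddle point; optimal play is mixed.
T is strictly dominated by Body, so the server never plays it.
On the remaining 2×2 (Wide, Body vs Forehand, Backhand):
Let the server play Wide with probability p. Expected payoff against Forehand: 6p + (-1)(1−p) = 7p − 1; against Backhand: 3p + 7(1−p) = −4p + 7.
Setting these equal: 7p − 1 = −4p + 7 ⇒ 11p = 8 ⇒ p = 8/11, and the value is (7)·(8/11) − 1 = 45/11.
For the receiver: with q = P(Forehand), equating Wide's and Body's payoffs gives 3q + 3 = −8q + 7 ⇒ q = 4/11.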